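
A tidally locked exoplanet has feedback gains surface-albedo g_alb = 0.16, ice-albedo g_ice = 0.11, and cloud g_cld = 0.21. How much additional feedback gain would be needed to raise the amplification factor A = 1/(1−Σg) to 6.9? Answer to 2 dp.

0.38

Current total gain = 0.48.
Target gain for A = 6.9: g* = 1 − 1/6.9 = 0.8551.
Additional gain needed = 0.8551 − 0.48 = 0.38.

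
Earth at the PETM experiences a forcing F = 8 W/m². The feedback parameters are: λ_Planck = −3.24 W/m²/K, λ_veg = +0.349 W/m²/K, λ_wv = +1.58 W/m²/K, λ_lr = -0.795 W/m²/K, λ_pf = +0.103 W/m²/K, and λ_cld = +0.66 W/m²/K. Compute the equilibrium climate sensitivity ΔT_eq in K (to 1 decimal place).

6.0 K

Net feedback parameter λ = (−3.24) + (+0.349) + (+1.58) + (-0.795) + (+0.103) + (+0.66) = -1.343 W/m²/K.
ΔT = −F/λ = −8/(-1.343) = 6.0 K.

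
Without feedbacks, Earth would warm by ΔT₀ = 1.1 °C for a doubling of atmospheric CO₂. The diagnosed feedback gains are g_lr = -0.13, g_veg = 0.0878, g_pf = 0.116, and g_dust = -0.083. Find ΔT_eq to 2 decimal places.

1.09 °C

Total gain g = -0.13 + 0.0878 + 0.116 − 0.083 = -0.0092.
Amplification A = 1/(1 + 0.0092) = 0.9909.
ΔT = 1.1 × 0.9909 = 1.09 °C.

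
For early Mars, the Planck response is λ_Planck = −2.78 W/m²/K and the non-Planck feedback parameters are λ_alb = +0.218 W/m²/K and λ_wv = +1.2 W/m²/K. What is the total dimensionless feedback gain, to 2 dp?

0.51

Convert to gains: g_alb = 0.218/2.78 = 0.07842; g_wv = 1.2/2.78 = 0.4317.
Total gain g = 0.51012.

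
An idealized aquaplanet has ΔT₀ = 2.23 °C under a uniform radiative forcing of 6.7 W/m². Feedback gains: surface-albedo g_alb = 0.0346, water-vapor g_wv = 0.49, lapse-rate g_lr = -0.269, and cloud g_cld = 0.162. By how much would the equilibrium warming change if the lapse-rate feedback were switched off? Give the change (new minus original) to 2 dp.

Original: g = 0.4176, ΔT = 2.23/(1−0.4176) = 3.8290 °C.
Without lapse-rate: g' = 0.6866, ΔT' = 2.23/(1−0.6866) = 7.1155 °C.
Change = 7.1155 − 3.8290 = 3.29 °C.

3.29 °C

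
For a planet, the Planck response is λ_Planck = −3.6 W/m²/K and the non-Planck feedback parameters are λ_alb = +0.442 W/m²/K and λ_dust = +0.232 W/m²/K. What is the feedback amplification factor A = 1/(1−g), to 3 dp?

Convert to gains: g_alb = 0.442/3.6 = 0.1228; g_dust = 0.232/3.6 = 0.06444.
Total gain g = 0.18724.
A = 1/(1 − 0.18724) = 1.230.

1.230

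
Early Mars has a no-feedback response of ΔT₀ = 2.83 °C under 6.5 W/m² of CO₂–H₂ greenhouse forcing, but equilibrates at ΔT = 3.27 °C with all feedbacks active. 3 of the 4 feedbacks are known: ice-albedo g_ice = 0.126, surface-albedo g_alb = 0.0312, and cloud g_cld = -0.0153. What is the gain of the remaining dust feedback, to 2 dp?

-0.01

Amplification A = ΔT/ΔT₀ = 3.27/2.83 = 1.155.
Total gain g = 1 − 1/A = 1 − 1/1.155 = 0.1342.
Known gains sum to 0.126 + 0.0312 − 0.0153 = 0.1419.
g_dust = 0.1342 − 0.1419 = -0.01.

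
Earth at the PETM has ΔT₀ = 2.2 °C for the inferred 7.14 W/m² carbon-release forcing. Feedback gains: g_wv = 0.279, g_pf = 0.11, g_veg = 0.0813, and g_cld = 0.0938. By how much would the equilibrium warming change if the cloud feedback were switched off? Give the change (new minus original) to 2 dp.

-0.89 °C

Original: g = 0.5641, ΔT = 2.2/(1−0.5641) = 5.0470 °C.
Without cloud: g' = 0.4703, ΔT' = 2.2/(1−0.4703) = 4.1533 °C.
Change = 4.1533 − 5.0470 = -0.89 °C.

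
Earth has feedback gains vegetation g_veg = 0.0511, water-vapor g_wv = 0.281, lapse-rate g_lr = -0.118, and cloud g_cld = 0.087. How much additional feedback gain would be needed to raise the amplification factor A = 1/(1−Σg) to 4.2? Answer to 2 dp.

0.46

Current total gain = 0.3011.
Target gain for A = 4.2: g* = 1 − 1/4.2 = 0.7619.
Additional gain needed = 0.7619 − 0.3011 = 0.46.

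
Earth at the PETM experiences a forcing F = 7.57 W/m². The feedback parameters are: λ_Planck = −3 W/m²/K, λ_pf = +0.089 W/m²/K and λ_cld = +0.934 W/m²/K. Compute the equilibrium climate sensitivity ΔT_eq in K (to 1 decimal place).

3.8 K

Net feedback parameter λ = (−3) + (+0.089) + (+0.934) = -1.977 W/m²/K.
ΔT = −F/λ = −7.57/(-1.977) = 3.8 K.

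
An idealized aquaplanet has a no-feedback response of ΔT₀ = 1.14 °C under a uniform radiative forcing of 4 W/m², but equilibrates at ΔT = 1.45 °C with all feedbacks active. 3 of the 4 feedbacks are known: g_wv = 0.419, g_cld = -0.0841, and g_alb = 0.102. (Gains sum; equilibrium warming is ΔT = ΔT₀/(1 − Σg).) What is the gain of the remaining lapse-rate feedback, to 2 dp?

Amplification A = ΔT/ΔT₀ = 1.45/1.14 = 1.272.
Total gain g = 1 − 1/A = 1 − 1/1.272 = 0.2138.
Known gains sum to 0.419 − 0.0841 + 0.102 = 0.4369.
g_lr = 0.2138 − 0.4369 = -0.22.

-0.22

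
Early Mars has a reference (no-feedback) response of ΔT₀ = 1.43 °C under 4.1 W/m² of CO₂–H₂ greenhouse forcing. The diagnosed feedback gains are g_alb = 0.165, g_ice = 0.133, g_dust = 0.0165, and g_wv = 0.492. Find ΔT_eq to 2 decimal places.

7.39 °C

Total gain g = 0.165 + 0.133 + 0.0165 + 0.492 = 0.8065.
Amplification A = 1/(1 − 0.8065) = 5.168.
ΔT = 1.43 × 5.168 = 7.39 °C.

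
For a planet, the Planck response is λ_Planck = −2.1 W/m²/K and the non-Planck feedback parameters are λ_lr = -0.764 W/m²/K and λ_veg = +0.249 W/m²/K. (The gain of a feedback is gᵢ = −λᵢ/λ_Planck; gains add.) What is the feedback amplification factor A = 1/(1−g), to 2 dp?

Convert to gains: g_lr = -0.764/2.1 = -0.3638; g_veg = 0.249/2.1 = 0.1186.
Total gain g = -0.2452.
A = 1/(1 + 0.2452) = 0.80.

0.80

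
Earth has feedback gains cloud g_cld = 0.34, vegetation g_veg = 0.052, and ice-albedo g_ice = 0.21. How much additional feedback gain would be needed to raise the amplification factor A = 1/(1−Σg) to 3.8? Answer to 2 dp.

Current total gain = 0.602.
Target gain for A = 3.8: g* = 1 − 1/3.8 = 0.7368.
Additional gain needed = 0.7368 − 0.602 = 0.13.

0.13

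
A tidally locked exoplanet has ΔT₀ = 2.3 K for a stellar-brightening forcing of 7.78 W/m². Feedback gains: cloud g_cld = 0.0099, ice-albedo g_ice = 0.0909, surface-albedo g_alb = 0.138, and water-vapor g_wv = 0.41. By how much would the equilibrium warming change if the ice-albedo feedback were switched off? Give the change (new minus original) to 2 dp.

Original: g = 0.6488, ΔT = 2.3/(1−0.6488) = 6.5490 K.
Without ice-albedo: g' = 0.5579, ΔT' = 2.3/(1−0.5579) = 5.2024 K.
Change = 5.2024 − 6.5490 = -1.35 K.

-1.35 K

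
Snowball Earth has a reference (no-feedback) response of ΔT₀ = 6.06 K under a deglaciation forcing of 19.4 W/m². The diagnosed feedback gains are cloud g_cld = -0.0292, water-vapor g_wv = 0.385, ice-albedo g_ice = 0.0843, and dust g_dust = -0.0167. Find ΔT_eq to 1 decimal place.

Total gain g = -0.0292 + 0.385 + 0.0843 − 0.0167 = 0.4234.
Amplification A = 1/(1 − 0.4234) = 1.734.
ΔT = 6.06 × 1.734 = 10.5 K.

10.5 K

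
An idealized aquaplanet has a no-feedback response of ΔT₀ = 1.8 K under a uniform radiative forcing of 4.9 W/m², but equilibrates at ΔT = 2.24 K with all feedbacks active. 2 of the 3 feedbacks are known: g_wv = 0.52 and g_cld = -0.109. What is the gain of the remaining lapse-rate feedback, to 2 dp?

-0.21

Amplification A = ΔT/ΔT₀ = 2.24/1.8 = 1.244.
Total gain g = 1 − 1/A = 1 − 1/1.244 = 0.1961.
Known gains sum to 0.52 − 0.109 = 0.411.
g_lr = 0.1961 − 0.411 = -0.21.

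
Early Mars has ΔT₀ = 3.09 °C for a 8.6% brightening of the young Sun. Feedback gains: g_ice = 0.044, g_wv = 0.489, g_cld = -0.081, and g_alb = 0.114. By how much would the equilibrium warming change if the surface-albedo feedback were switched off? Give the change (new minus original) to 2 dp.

-1.48 °C

Original: g = 0.566, ΔT = 3.09/(1−0.566) = 7.1198 °C.
Without surface-albedo: g' = 0.452, ΔT' = 3.09/(1−0.452) = 5.6387 °C.
Change = 5.6387 − 7.1198 = -1.48 °C.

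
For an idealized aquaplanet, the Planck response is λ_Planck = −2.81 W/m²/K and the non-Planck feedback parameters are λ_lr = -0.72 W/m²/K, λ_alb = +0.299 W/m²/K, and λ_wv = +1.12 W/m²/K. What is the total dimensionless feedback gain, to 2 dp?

Convert to gains: g_lr = -0.72/2.81 = -0.2562; g_alb = 0.299/2.81 = 0.1064; g_wv = 1.12/2.81 = 0.3986.
Total gain g = 0.2488.

0.25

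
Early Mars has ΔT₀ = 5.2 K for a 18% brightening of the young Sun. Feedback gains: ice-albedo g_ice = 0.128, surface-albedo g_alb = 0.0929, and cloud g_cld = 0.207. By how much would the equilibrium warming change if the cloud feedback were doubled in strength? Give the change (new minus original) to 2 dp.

5.15 K

Original: g = 0.4279, ΔT = 5.2/(1−0.4279) = 9.0893 K.
With doubled cloud: g' = 0.6349, ΔT' = 5.2/(1−0.6349) = 14.2427 K.
Change = 14.2427 − 9.0893 = 5.15 K.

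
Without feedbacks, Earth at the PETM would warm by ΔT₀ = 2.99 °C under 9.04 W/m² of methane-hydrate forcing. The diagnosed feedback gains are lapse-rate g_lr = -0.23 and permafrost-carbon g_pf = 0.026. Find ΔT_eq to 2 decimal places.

2.48 °C

Total gain g = -0.23 + 0.026 = -0.204.
Amplification A = 1/(1 + 0.204) = 0.8306.
ΔT = 2.99 × 0.8306 = 2.48 °C.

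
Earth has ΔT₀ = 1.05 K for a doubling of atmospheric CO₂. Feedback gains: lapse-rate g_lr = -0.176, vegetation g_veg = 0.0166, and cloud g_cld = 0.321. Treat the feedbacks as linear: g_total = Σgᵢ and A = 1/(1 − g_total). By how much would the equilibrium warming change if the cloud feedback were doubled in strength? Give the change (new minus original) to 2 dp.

Original: g = 0.1616, ΔT = 1.05/(1−0.1616) = 1.2524 K.
With doubled cloud: g' = 0.4826, ΔT' = 1.05/(1−0.4826) = 2.0294 K.
Change = 2.0294 − 1.2524 = 0.78 K.

0.78 K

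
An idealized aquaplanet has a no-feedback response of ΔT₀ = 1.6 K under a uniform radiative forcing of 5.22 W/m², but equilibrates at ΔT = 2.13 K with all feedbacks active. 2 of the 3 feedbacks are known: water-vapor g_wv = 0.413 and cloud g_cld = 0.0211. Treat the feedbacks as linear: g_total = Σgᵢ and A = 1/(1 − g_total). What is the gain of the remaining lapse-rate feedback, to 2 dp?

-0.19

Amplification A = ΔT/ΔT₀ = 2.13/1.6 = 1.331.
Total gain g = 1 − 1/A = 1 − 1/1.331 = 0.2487.
Known gains sum to 0.413 + 0.0211 = 0.4341.
g_lr = 0.2487 − 0.4341 = -0.19.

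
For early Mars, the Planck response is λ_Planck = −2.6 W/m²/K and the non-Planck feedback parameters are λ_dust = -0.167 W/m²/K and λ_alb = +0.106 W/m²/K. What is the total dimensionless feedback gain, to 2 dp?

Convert to gains: g_dust = -0.167/2.6 = -0.06423; g_alb = 0.106/2.6 = 0.04077.
Total gain g = -0.02346.

-0.02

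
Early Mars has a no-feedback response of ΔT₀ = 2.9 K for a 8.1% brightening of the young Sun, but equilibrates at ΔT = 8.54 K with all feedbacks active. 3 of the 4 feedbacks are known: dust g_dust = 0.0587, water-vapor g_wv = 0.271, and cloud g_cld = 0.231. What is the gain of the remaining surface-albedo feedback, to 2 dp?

Amplification A = ΔT/ΔT₀ = 8.54/2.9 = 2.945.
Total gain g = 1 − 1/A = 1 − 1/2.945 = 0.6604.
Known gains sum to 0.0587 + 0.271 + 0.231 = 0.5607.
g_alb = 0.6604 − 0.5607 = 0.10.

0.10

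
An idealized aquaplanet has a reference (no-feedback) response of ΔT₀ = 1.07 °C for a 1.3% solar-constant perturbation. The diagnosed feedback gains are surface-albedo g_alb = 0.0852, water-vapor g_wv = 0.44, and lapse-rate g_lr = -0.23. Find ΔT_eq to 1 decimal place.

1.5 °C

Total gain g = 0.0852 + 0.44 − 0.23 = 0.2952.
Amplification A = 1/(1 − 0.2952) = 1.419.
ΔT = 1.07 × 1.419 = 1.5 °C.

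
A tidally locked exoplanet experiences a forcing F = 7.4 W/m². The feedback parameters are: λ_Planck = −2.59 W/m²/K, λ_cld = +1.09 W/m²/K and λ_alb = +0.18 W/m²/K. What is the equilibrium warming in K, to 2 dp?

5.61 K

Net feedback parameter λ = (−2.59) + (+1.09) + (+0.18) = -1.32 W/m²/K.
ΔT = −F/λ = −7.4/(-1.32) = 5.61 K.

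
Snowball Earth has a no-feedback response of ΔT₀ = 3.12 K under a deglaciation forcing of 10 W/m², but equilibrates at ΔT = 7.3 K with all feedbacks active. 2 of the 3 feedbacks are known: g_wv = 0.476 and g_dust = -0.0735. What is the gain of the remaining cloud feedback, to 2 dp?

0.17

Amplification A = ΔT/ΔT₀ = 7.3/3.12 = 2.34.
Total gain g = 1 − 1/A = 1 − 1/2.34 = 0.5726.
Known gains sum to 0.476 − 0.0735 = 0.4025.
g_cld = 0.5726 − 0.4025 = 0.17.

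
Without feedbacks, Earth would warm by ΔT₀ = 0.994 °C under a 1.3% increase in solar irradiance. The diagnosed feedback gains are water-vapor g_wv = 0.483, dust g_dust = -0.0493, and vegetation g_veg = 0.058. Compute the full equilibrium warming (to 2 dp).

Total gain g = 0.483 − 0.0493 + 0.058 = 0.4917.
Amplification A = 1/(1 − 0.4917) = 1.967.
ΔT = 0.994 × 1.967 = 1.96 °C.

1.96 °C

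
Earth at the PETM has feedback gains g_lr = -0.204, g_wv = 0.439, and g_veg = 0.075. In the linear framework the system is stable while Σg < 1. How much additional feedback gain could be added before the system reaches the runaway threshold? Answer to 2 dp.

Current total gain = -0.204 + 0.439 + 0.075 = 0.31.
Margin to runaway = 1 − 0.31 = 0.69.

0.69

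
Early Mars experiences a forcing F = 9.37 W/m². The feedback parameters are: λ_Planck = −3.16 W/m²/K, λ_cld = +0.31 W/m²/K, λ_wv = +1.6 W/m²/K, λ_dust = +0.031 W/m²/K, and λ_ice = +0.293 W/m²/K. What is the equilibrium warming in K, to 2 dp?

10.12 K

Net feedback parameter λ = (−3.16) + (+0.31) + (+1.6) + (+0.031) + (+0.293) = -0.926 W/m²/K.
ΔT = −F/λ = −9.37/(-0.926) = 10.12 K.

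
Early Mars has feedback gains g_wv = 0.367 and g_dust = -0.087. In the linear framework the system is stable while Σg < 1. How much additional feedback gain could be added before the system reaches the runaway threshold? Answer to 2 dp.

0.72

Current total gain = 0.367 − 0.087 = 0.28.
Margin to runaway = 1 − 0.28 = 0.72.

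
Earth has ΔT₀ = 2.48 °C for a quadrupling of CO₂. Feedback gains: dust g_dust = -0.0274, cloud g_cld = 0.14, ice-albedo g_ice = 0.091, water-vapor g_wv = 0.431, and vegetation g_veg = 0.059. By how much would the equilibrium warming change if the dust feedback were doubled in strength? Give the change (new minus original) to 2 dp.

Original: g = 0.6936, ΔT = 2.48/(1−0.6936) = 8.0940 °C.
With doubled dust: g' = 0.6662, ΔT' = 2.48/(1−0.6662) = 7.4296 °C.
Change = 7.4296 − 8.0940 = -0.66 °C.

-0.66 °C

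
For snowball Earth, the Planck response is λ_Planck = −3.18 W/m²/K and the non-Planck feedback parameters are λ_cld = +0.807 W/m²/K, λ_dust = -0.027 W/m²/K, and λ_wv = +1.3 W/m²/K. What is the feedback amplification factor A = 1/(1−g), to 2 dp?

Convert to gains: g_cld = 0.807/3.18 = 0.2538; g_dust = -0.027/3.18 = -0.008491; g_wv = 1.3/3.18 = 0.4088.
Total gain g = 0.654109.
A = 1/(1 − 0.654109) = 2.89.

2.89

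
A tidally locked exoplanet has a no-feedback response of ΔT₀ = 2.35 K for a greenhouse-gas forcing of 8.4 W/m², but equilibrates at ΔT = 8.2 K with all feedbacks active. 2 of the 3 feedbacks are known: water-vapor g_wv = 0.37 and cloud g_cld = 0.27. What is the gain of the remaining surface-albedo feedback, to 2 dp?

0.07

Amplification A = ΔT/ΔT₀ = 8.2/2.35 = 3.489.
Total gain g = 1 − 1/A = 1 − 1/3.489 = 0.7134.
Known gains sum to 0.37 + 0.27 = 0.64.
g_alb = 0.7134 − 0.64 = 0.07.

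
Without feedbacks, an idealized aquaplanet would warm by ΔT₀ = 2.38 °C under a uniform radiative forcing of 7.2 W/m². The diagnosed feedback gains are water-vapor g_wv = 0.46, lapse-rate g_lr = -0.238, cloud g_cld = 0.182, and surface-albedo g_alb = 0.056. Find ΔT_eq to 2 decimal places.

4.41 °C

Total gain g = 0.46 − 0.238 + 0.182 + 0.056 = 0.46.
Amplification A = 1/(1 − 0.46) = 1.852.
ΔT = 2.38 × 1.852 = 4.41 °C.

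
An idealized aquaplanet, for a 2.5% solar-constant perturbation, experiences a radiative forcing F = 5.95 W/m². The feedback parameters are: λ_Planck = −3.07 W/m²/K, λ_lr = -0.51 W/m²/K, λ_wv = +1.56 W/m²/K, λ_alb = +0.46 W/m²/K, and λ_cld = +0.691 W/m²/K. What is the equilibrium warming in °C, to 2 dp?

6.85 °C

Net feedback parameter λ = (−3.07) + (-0.51) + (+1.56) + (+0.46) + (+0.691) = -0.869 W/m²/K.
ΔT = −F/λ = −5.95/(-0.869) = 6.85 °C.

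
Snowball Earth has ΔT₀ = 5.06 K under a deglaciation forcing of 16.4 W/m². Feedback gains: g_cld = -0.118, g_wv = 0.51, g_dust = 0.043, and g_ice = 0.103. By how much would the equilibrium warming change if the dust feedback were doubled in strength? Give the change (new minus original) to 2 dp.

Original: g = 0.538, ΔT = 5.06/(1−0.538) = 10.9524 K.
With doubled dust: g' = 0.581, ΔT' = 5.06/(1−0.581) = 12.0764 K.
Change = 12.0764 − 10.9524 = 1.12 K.

1.12 K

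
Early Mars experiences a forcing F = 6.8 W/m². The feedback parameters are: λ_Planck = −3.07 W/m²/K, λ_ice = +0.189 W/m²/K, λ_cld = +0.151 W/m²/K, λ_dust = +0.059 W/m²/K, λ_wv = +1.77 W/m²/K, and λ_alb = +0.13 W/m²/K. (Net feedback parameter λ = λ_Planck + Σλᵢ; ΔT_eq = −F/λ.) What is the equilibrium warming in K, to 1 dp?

8.8 K

Net feedback parameter λ = (−3.07) + (+0.189) + (+0.151) + (+0.059) + (+1.77) + (+0.13) = -0.771 W/m²/K.
ΔT = −F/λ = −6.8/(-0.771) = 8.8 K.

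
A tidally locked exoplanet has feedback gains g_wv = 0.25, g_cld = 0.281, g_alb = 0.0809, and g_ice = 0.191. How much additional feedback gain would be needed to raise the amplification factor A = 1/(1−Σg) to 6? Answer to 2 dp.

Current total gain = 0.8029.
Target gain for A = 6: g* = 1 − 1/6 = 0.8333.
Additional gain needed = 0.8333 − 0.8029 = 0.03.

0.03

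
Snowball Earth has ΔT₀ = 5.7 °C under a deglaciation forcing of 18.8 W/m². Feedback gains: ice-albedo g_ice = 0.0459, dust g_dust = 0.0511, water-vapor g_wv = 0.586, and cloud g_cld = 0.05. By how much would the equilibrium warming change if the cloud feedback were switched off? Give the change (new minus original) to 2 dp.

Original: g = 0.733, ΔT = 5.7/(1−0.733) = 21.3483 °C.
Without cloud: g' = 0.683, ΔT' = 5.7/(1−0.683) = 17.9811 °C.
Change = 17.9811 − 21.3483 = -3.37 °C.

-3.37 °C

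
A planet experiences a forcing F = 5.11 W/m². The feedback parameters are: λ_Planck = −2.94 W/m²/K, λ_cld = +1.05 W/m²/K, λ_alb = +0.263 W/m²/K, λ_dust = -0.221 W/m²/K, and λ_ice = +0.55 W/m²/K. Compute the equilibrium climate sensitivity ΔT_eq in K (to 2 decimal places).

Net feedback parameter λ = (−2.94) + (+1.05) + (+0.263) + (-0.221) + (+0.55) = -1.298 W/m²/K.
ΔT = −F/λ = −5.11/(-1.298) = 3.94 K.

3.94 K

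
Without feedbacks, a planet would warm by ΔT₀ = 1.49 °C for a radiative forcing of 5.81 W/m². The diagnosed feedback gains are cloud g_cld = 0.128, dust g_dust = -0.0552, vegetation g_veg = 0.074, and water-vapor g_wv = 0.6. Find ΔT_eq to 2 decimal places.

5.88 °C

Total gain g = 0.128 − 0.0552 + 0.074 + 0.6 = 0.7468.
Amplification A = 1/(1 − 0.7468) = 3.949.
ΔT = 1.49 × 3.949 = 5.88 °C.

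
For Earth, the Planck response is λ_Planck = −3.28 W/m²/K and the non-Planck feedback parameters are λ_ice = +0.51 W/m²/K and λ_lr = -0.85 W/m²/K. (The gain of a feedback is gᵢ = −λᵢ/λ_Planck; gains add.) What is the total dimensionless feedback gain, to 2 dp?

Convert to gains: g_ice = 0.51/3.28 = 0.1555; g_lr = -0.85/3.28 = -0.2591.
Total gain g = -0.1036.

-0.10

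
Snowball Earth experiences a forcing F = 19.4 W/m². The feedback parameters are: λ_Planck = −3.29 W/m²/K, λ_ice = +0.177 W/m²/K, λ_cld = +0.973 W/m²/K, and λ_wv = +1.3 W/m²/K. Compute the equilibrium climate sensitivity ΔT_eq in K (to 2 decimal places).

Net feedback parameter λ = (−3.29) + (+0.177) + (+0.973) + (+1.3) = -0.84 W/m²/K.
ΔT = −F/λ = −19.4/(-0.84) = 23.10 K.

23.10 K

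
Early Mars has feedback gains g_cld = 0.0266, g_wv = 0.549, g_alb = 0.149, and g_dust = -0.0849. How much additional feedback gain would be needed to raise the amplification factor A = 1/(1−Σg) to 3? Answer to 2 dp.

Current total gain = 0.6397.
Target gain for A = 3: g* = 1 − 1/3 = 0.6667.
Additional gain needed = 0.6667 − 0.6397 = 0.03.

0.03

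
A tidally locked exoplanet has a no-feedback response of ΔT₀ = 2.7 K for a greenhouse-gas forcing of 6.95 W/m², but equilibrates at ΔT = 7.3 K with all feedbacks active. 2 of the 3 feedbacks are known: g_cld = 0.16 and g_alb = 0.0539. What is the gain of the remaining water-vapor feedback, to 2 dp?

0.42

Amplification A = ΔT/ΔT₀ = 7.3/2.7 = 2.704.
Total gain g = 1 − 1/A = 1 − 1/2.704 = 0.6302.
Known gains sum to 0.16 + 0.0539 = 0.2139.
g_wv = 0.6302 − 0.2139 = 0.42.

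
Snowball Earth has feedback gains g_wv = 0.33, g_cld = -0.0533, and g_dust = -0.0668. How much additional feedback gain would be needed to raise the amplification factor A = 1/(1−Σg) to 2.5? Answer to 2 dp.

0.39

Current total gain = 0.2099.
Target gain for A = 2.5: g* = 1 − 1/2.5 = 0.6.
Additional gain needed = 0.6 − 0.2099 = 0.39.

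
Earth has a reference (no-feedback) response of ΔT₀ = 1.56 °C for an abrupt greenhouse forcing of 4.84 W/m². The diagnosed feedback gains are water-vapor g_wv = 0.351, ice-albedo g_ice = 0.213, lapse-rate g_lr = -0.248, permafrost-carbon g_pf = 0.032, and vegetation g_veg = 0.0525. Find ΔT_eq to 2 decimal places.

Total gain g = 0.351 + 0.213 − 0.248 + 0.032 + 0.0525 = 0.4005.
Amplification A = 1/(1 − 0.4005) = 1.668.
ΔT = 1.56 × 1.668 = 2.60 °C.

2.60 °C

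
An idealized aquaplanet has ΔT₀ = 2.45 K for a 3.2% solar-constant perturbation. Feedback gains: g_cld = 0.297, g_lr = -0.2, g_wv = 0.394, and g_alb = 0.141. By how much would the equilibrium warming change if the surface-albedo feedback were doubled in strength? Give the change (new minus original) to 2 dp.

4.14 K

Original: g = 0.632, ΔT = 2.45/(1−0.632) = 6.6576 K.
With doubled surface-albedo: g' = 0.773, ΔT' = 2.45/(1−0.773) = 10.7930 K.
Change = 10.7930 − 6.6576 = 4.14 K.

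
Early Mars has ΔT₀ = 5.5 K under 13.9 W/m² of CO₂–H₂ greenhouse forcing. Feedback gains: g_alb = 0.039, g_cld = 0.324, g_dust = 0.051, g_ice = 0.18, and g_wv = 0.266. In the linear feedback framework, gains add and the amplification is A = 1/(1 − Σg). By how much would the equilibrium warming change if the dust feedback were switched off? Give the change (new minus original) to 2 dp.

-10.49 K

Original: g = 0.86, ΔT = 5.5/(1−0.86) = 39.2857 K.
Without dust: g' = 0.809, ΔT' = 5.5/(1−0.809) = 28.7958 K.
Change = 28.7958 − 39.2857 = -10.49 K.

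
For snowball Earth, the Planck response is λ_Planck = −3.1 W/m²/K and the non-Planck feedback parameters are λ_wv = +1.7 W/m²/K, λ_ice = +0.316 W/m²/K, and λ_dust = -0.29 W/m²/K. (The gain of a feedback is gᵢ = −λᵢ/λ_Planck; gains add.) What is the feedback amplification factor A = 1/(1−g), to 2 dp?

Convert to gains: g_wv = 1.7/3.1 = 0.5484; g_ice = 0.316/3.1 = 0.1019; g_dust = -0.29/3.1 = -0.09355.
Total gain g = 0.55675.
A = 1/(1 − 0.55675) = 2.26.

2.26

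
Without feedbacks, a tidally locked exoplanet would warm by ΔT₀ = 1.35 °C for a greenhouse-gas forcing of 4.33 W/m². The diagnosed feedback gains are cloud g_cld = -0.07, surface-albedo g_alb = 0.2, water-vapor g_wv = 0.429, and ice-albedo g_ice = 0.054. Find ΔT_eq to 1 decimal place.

Total gain g = -0.07 + 0.2 + 0.429 + 0.054 = 0.613.
Amplification A = 1/(1 − 0.613) = 2.584.
ΔT = 1.35 × 2.584 = 3.5 °C.

3.5 °C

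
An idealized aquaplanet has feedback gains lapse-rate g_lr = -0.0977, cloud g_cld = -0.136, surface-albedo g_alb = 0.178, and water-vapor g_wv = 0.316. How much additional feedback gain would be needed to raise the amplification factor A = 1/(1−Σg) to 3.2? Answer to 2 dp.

0.43

Current total gain = 0.2603.
Target gain for A = 3.2: g* = 1 − 1/3.2 = 0.6875.
Additional gain needed = 0.6875 − 0.2603 = 0.43.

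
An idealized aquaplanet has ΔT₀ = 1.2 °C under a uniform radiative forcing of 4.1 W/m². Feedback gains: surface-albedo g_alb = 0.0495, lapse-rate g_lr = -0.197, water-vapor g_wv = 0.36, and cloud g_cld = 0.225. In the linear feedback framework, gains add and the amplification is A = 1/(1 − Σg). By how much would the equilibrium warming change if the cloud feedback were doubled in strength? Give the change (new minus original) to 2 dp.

1.42 °C

Original: g = 0.4375, ΔT = 1.2/(1−0.4375) = 2.1333 °C.
With doubled cloud: g' = 0.6625, ΔT' = 1.2/(1−0.6625) = 3.5556 °C.
Change = 3.5556 − 2.1333 = 1.42 °C.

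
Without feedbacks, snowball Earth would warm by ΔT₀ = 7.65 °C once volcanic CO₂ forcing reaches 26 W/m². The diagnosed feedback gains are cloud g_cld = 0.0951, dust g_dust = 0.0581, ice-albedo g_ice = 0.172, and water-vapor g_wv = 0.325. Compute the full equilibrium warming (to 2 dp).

21.87 °C

Total gain g = 0.0951 + 0.0581 + 0.172 + 0.325 = 0.6502.
Amplification A = 1/(1 − 0.6502) = 2.859.
ΔT = 7.65 × 2.859 = 21.87 °C.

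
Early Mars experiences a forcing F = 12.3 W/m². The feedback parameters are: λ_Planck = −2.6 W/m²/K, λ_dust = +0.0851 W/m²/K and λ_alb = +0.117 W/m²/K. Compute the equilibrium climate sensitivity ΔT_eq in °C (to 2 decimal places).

Net feedback parameter λ = (−2.6) + (+0.0851) + (+0.117) = -2.3979 W/m²/K.
ΔT = −F/λ = −12.3/(-2.3979) = 5.13 °C.

5.13 °C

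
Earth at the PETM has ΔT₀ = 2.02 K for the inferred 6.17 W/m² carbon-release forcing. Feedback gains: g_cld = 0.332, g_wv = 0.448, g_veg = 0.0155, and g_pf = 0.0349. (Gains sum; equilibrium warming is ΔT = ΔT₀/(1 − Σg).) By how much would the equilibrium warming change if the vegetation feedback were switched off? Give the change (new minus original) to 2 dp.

-1.00 K

Original: g = 0.8304, ΔT = 2.02/(1−0.8304) = 11.9104 K.
Without vegetation: g' = 0.8149, ΔT' = 2.02/(1−0.8149) = 10.9130 K.
Change = 10.9130 − 11.9104 = -1.00 K.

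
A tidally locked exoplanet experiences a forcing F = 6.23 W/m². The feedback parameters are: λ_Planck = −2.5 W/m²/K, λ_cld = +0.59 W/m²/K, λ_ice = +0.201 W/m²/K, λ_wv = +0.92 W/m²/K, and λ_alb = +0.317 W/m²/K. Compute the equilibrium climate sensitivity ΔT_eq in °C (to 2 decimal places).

13.20 °C

Net feedback parameter λ = (−2.5) + (+0.59) + (+0.201) + (+0.92) + (+0.317) = -0.472 W/m²/K.
ΔT = −F/λ = −6.23/(-0.472) = 13.20 °C.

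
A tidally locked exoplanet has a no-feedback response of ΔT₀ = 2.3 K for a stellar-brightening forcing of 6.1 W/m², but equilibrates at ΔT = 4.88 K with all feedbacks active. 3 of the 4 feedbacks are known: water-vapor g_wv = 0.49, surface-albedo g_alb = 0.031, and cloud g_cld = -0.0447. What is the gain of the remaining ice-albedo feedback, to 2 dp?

Amplification A = ΔT/ΔT₀ = 4.88/2.3 = 2.122.
Total gain g = 1 − 1/A = 1 − 1/2.122 = 0.5287.
Known gains sum to 0.49 + 0.031 − 0.0447 = 0.4763.
g_ice = 0.5287 − 0.4763 = 0.05.

0.05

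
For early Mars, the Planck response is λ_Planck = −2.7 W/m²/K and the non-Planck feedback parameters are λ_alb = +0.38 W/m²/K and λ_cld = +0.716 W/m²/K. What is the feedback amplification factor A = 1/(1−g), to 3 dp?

Convert to gains: g_alb = 0.38/2.7 = 0.1407; g_cld = 0.716/2.7 = 0.2652.
Total gain g = 0.4059.
A = 1/(1 − 0.4059) = 1.683.

1.683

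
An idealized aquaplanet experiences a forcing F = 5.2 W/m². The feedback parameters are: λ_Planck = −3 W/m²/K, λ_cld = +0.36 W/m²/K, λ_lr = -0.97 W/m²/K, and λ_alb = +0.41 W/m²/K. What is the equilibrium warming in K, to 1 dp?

Net feedback parameter λ = (−3) + (+0.36) + (-0.97) + (+0.41) = -3.2 W/m²/K.
ΔT = −F/λ = −5.2/(-3.2) = 1.6 K.

1.6 K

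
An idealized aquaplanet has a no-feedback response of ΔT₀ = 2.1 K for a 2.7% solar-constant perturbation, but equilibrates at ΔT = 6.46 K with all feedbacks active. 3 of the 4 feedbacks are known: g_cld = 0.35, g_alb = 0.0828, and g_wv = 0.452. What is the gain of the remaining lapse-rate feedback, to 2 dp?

Amplification A = ΔT/ΔT₀ = 6.46/2.1 = 3.076.
Total gain g = 1 − 1/A = 1 − 1/3.076 = 0.6749.
Known gains sum to 0.35 + 0.0828 + 0.452 = 0.8848.
g_lr = 0.6749 − 0.8848 = -0.21.

-0.21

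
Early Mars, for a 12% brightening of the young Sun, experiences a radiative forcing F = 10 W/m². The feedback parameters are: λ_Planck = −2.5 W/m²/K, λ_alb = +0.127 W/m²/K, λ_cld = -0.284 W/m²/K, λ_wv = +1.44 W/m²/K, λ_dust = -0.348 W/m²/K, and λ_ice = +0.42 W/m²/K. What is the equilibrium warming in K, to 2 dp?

Net feedback parameter λ = (−2.5) + (+0.127) + (-0.284) + (+1.44) + (-0.348) + (+0.42) = -1.145 W/m²/K.
ΔT = −F/λ = −10/(-1.145) = 8.73 K.

8.73 K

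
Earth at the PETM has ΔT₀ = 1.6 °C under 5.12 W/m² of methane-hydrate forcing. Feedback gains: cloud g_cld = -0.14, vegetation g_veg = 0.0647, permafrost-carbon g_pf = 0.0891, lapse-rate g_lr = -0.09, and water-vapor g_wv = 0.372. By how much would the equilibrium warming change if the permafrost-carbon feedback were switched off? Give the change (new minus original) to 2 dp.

Original: g = 0.2958, ΔT = 1.6/(1−0.2958) = 2.2721 °C.
Without permafrost-carbon: g' = 0.2067, ΔT' = 1.6/(1−0.2067) = 2.0169 °C.
Change = 2.0169 − 2.2721 = -0.26 °C.

-0.26 °C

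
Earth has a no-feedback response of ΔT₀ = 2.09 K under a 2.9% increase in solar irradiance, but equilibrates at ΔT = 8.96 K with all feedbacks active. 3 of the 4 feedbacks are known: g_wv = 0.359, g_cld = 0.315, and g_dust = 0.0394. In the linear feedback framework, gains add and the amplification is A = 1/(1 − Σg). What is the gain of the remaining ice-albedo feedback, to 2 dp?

Amplification A = ΔT/ΔT₀ = 8.96/2.09 = 4.287.
Total gain g = 1 − 1/A = 1 − 1/4.287 = 0.7667.
Known gains sum to 0.359 + 0.315 + 0.0394 = 0.7134.
g_ice = 0.7667 − 0.7134 = 0.05.

0.05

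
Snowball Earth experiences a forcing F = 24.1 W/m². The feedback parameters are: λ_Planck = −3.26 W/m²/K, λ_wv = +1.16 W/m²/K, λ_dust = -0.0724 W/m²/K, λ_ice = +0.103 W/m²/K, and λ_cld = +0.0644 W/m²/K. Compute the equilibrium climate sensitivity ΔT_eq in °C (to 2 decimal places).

Net feedback parameter λ = (−3.26) + (+1.16) + (-0.0724) + (+0.103) + (+0.0644) = -2.005 W/m²/K.
ΔT = −F/λ = −24.1/(-2.005) = 12.02 °C.

12.02 °C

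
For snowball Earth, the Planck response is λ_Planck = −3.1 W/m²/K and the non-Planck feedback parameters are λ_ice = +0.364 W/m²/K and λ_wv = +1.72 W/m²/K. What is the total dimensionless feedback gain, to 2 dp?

0.67

Convert to gains: g_ice = 0.364/3.1 = 0.1174; g_wv = 1.72/3.1 = 0.5548.
Total gain g = 0.6722.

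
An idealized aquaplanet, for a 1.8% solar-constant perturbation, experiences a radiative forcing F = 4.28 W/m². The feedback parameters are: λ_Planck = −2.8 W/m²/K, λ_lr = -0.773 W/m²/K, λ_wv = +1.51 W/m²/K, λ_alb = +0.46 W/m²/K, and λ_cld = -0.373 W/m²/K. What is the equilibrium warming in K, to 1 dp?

Net feedback parameter λ = (−2.8) + (-0.773) + (+1.51) + (+0.46) + (-0.373) = -1.976 W/m²/K.
ΔT = −F/λ = −4.28/(-1.976) = 2.2 K.

2.2 K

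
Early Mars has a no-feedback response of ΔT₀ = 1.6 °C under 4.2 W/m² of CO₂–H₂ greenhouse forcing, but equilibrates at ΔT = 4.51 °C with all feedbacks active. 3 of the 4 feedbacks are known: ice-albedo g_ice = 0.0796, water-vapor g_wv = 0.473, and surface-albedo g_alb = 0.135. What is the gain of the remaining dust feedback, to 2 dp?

Amplification A = ΔT/ΔT₀ = 4.51/1.6 = 2.819.
Total gain g = 1 − 1/A = 1 − 1/2.819 = 0.6453.
Known gains sum to 0.0796 + 0.473 + 0.135 = 0.6876.
g_dust = 0.6453 − 0.6876 = -0.04.

-0.04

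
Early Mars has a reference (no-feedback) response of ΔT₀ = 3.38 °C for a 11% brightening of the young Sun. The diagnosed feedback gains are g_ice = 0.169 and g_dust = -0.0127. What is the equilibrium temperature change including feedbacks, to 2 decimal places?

Total gain g = 0.169 − 0.0127 = 0.1563.
Amplification A = 1/(1 − 0.1563) = 1.185.
ΔT = 3.38 × 1.185 = 4.01 °C.

4.01 °C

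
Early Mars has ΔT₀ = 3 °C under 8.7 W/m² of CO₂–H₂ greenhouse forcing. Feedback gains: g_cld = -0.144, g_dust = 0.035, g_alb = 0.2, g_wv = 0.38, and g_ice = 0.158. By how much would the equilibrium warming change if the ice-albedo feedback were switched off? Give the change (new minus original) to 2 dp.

-2.42 °C

Original: g = 0.629, ΔT = 3/(1−0.629) = 8.0863 °C.
Without ice-albedo: g' = 0.471, ΔT' = 3/(1−0.471) = 5.6711 °C.
Change = 5.6711 − 8.0863 = -2.42 °C.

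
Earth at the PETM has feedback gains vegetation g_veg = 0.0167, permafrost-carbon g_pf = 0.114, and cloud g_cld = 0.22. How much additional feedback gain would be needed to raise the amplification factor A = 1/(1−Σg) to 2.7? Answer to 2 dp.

0.28

Current total gain = 0.3507.
Target gain for A = 2.7: g* = 1 − 1/2.7 = 0.6296.
Additional gain needed = 0.6296 − 0.3507 = 0.28.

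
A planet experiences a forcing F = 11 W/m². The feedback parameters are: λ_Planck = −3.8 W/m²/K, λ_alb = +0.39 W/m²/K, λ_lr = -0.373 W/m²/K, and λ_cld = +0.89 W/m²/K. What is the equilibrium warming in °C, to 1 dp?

Net feedback parameter λ = (−3.8) + (+0.39) + (-0.373) + (+0.89) = -2.893 W/m²/K.
ΔT = −F/λ = −11/(-2.893) = 3.8 °C.

3.8 °C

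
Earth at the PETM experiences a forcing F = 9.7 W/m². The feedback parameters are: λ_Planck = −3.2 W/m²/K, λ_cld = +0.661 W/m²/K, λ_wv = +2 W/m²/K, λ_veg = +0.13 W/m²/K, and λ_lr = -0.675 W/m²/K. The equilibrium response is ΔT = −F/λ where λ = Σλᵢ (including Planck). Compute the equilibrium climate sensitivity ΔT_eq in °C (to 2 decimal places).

8.95 °C

Net feedback parameter λ = (−3.2) + (+0.661) + (+2) + (+0.13) + (-0.675) = -1.084 W/m²/K.
ΔT = −F/λ = −9.7/(-1.084) = 8.95 °C.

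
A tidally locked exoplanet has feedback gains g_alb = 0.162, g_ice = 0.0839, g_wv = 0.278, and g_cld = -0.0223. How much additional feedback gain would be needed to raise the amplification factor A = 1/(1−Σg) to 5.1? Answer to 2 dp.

0.30

Current total gain = 0.5016.
Target gain for A = 5.1: g* = 1 − 1/5.1 = 0.8039.
Additional gain needed = 0.8039 − 0.5016 = 0.30.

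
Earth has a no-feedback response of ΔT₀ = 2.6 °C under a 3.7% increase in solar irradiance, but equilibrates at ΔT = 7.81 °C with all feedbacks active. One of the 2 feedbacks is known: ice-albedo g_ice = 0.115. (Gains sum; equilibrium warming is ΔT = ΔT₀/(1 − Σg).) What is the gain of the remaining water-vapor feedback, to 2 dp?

Amplification A = ΔT/ΔT₀ = 7.81/2.6 = 3.004.
Total gain g = 1 − 1/A = 1 − 1/3.004 = 0.6671.
The known gain is 0.115.
g_wv = 0.6671 − 0.115 = 0.55.

0.55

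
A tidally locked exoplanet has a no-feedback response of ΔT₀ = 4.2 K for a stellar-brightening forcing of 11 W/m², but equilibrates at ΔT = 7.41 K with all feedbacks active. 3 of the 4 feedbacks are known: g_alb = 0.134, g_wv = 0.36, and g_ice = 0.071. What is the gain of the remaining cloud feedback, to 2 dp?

-0.13

Amplification A = ΔT/ΔT₀ = 7.41/4.2 = 1.764.
Total gain g = 1 − 1/A = 1 − 1/1.764 = 0.4331.
Known gains sum to 0.134 + 0.36 + 0.071 = 0.565.
g_cld = 0.4331 − 0.565 = -0.13.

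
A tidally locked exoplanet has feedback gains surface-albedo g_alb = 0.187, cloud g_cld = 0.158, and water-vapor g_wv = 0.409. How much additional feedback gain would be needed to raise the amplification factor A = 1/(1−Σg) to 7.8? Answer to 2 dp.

0.12

Current total gain = 0.754.
Target gain for A = 7.8: g* = 1 − 1/7.8 = 0.8718.
Additional gain needed = 0.8718 − 0.754 = 0.12.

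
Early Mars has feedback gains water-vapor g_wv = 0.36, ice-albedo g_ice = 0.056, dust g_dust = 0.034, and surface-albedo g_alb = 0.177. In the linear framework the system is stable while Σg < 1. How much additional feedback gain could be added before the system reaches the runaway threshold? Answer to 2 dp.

0.37

Current total gain = 0.36 + 0.056 + 0.034 + 0.177 = 0.627.
Margin to runaway = 1 − 0.627 = 0.37.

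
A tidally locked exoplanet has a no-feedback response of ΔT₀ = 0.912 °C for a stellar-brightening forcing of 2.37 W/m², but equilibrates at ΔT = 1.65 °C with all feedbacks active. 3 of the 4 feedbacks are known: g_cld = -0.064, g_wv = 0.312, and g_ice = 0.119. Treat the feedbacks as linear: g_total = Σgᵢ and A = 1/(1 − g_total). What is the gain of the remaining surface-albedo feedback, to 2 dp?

0.08

Amplification A = ΔT/ΔT₀ = 1.65/0.912 = 1.809.
Total gain g = 1 − 1/A = 1 − 1/1.809 = 0.4472.
Known gains sum to -0.064 + 0.312 + 0.119 = 0.367.
g_alb = 0.4472 − 0.367 = 0.08.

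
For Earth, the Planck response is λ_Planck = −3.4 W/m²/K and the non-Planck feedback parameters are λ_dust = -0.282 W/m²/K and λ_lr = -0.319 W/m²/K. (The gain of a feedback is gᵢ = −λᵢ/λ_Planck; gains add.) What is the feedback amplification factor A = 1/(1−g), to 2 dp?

Convert to gains: g_dust = -0.282/3.4 = -0.08294; g_lr = -0.319/3.4 = -0.09382.
Total gain g = -0.17676.
A = 1/(1 + 0.17676) = 0.85.

0.85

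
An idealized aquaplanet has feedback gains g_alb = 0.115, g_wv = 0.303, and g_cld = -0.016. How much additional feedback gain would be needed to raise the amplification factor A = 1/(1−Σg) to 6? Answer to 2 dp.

0.43

Current total gain = 0.402.
Target gain for A = 6: g* = 1 − 1/6 = 0.8333.
Additional gain needed = 0.8333 − 0.402 = 0.43.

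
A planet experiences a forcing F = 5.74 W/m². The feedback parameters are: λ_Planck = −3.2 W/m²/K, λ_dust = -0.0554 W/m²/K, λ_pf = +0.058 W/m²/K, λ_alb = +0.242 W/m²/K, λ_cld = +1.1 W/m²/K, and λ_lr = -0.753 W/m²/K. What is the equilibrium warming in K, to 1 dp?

2.2 K

Net feedback parameter λ = (−3.2) + (-0.0554) + (+0.058) + (+0.242) + (+1.1) + (-0.753) = -2.6084 W/m²/K.
ΔT = −F/λ = −5.74/(-2.6084) = 2.2 K.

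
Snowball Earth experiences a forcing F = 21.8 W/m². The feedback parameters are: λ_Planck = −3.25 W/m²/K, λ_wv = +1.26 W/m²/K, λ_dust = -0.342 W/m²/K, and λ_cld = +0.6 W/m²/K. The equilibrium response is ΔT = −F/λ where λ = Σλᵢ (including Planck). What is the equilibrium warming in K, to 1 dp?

12.6 K

Net feedback parameter λ = (−3.25) + (+1.26) + (-0.342) + (+0.6) = -1.732 W/m²/K.
ΔT = −F/λ = −21.8/(-1.732) = 12.6 K.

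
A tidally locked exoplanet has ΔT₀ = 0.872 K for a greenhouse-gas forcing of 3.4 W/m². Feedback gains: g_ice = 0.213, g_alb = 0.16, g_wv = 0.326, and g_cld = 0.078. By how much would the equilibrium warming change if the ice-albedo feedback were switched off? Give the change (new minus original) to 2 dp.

Original: g = 0.777, ΔT = 0.872/(1−0.777) = 3.9103 K.
Without ice-albedo: g' = 0.564, ΔT' = 0.872/(1−0.564) = 2.0000 K.
Change = 2.0000 − 3.9103 = -1.91 K.

-1.91 K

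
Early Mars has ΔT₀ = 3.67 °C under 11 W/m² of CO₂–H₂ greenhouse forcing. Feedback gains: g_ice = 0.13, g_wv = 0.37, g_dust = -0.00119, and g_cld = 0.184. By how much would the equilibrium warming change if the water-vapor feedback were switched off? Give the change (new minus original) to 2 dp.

-6.23 °C

Original: g = 0.68281, ΔT = 3.67/(1−0.68281) = 11.5704 °C.
Without water-vapor: g' = 0.31281, ΔT' = 3.67/(1−0.31281) = 5.3406 °C.
Change = 5.3406 − 11.5704 = -6.23 °C.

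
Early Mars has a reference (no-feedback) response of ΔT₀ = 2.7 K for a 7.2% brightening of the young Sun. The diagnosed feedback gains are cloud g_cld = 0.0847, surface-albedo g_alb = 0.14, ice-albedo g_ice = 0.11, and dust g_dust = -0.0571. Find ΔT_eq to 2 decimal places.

Total gain g = 0.0847 + 0.14 + 0.11 − 0.0571 = 0.2776.
Amplification A = 1/(1 − 0.2776) = 1.384.
ΔT = 2.7 × 1.384 = 3.74 K.

3.74 K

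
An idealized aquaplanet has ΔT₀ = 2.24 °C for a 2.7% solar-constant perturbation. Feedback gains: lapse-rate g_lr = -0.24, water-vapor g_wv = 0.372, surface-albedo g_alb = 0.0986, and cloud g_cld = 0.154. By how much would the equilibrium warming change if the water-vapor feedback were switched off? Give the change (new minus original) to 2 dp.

Original: g = 0.3846, ΔT = 2.24/(1−0.3846) = 3.6399 °C.
Without water-vapor: g' = 0.0126, ΔT' = 2.24/(1−0.0126) = 2.2686 °C.
Change = 2.2686 − 3.6399 = -1.37 °C.

-1.37 °C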